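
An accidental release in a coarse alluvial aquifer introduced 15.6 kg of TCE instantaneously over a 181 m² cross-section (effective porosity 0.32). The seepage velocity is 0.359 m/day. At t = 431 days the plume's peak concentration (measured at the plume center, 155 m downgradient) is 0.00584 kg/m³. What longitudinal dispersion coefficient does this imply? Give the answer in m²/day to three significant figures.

At the plume center C_max = M/(n_e·A·√(4πDt)), so D = M²/(4πt·(n_e·A·C_max)²).
n_e·A·C_max = 0.32 × 181 × 0.00584 = 0.3383 kg/m.
D = 15.6²/(4π × 431 × 0.3383²) = 0.393 m²/day.

0.393 m²/day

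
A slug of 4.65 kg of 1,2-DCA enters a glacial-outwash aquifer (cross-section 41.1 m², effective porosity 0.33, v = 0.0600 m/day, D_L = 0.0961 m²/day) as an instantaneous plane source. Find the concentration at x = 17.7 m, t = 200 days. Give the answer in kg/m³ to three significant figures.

0.0145 kg/m³

For an instantaneous plane source, C(x,t) = M/(n_e·A·√(4πDt)) · exp(−(x−vt)²/(4Dt)), with n_e·A the pore (flow) area.
Plume center vt = 0.0600 × 200 = 12 m, so the well at 17.7 m is 5.7 m downgradient of the peak.
√(4πDt) = 15.54 m, giving peak height M/(n_e·A·√(4πDt)) = 4.65/(0.33 × 41.1 × 15.54) = 0.02206 kg/m³.
(x−vt)²/(4Dt) = (5.7)²/(4 × 0.0961 × 200) = 0.4226; exp(−0.4226) = 0.6553.
C = 0.02206 × 0.6553 = 0.0145 kg/m³.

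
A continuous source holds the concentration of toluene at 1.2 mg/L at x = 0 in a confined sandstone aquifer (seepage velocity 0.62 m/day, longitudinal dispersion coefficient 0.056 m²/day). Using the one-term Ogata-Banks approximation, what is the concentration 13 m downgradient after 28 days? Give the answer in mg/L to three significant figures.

For a continuous step input, C/C₀ ≈ ½·erfc((x−vt)/(2√(Dt))).
vt = 0.62 × 28 = 17.36 m and 2√(Dt) = 2√(0.056 × 28) = 2.504 m.
Argument (x−vt)/(2√(Dt)) = (13 − 17.36)/2.504 = -1.741; ½·erfc(-1.741) = 0.9931.
C = 1.2 × 0.9931 = 1.19 mg/L.

1.19 mg/L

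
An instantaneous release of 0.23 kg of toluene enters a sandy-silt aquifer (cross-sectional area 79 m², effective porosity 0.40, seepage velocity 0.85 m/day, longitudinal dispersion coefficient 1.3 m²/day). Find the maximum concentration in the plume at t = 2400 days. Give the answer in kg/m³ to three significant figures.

The peak of an instantaneous 1D plume sits at x = vt; there the Gaussian factor is 1 and C_max = M/(n_e·A·√(4πDt)), where n_e·A is the pore area the mass is dissolved in.
√(4πDt) = √(4π × 1.3 × 2400) = 198.0 m, so C_max = 0.23/(0.40 × 79 × 198.0) = 3.68e-05 kg/m³.

3.68e-05 kg/m³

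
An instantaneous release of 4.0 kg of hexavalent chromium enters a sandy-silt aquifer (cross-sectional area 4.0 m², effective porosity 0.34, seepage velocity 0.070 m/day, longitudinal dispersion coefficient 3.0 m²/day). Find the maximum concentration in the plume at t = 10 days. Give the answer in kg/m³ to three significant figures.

The peak of an instantaneous 1D plume sits at x = vt; there the Gaussian factor is 1 and C_max = M/(n_e·A·√(4πDt)), where n_e·A is the pore area the mass is dissolved in.
√(4πDt) = √(4π × 3.0 × 10) = 19.42 m, so C_max = 4.0/(0.34 × 4.0 × 19.42) = 0.151 kg/m³.

0.151 kg/m³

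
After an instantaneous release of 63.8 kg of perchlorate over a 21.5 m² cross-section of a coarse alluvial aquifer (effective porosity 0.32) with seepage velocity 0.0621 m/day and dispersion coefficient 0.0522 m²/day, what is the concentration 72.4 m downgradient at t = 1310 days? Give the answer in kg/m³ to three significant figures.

For an instantaneous plane source, C(x,t) = M/(n_e·A·√(4πDt)) · exp(−(x−vt)²/(4Dt)), with n_e·A the pore (flow) area.
Plume center vt = 0.0621 × 1310 = 81.351 m, so the well at 72.4 m is 8.951 m upgradient of the peak.
√(4πDt) = 29.31 m, giving peak height M/(n_e·A·√(4πDt)) = 63.8/(0.32 × 21.5 × 29.31) = 0.3164 kg/m³.
(x−vt)²/(4Dt) = (-8.951)²/(4 × 0.0522 × 1310) = 0.2929; exp(−0.2929) = 0.7461.
C = 0.3164 × 0.7461 = 0.236 kg/m³.

0.236 kg/m³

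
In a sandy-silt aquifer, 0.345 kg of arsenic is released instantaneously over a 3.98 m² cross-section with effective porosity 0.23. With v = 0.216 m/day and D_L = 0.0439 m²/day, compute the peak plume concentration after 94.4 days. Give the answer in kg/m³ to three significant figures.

The peak of an instantaneous 1D plume sits at x = vt; there the Gaussian factor is 1 and C_max = M/(n_e·A·√(4πDt)), where n_e·A is the pore area the mass is dissolved in.
√(4πDt) = √(4π × 0.0439 × 94.4) = 7.216 m, so C_max = 0.345/(0.23 × 3.98 × 7.216) = 0.0522 kg/m³.

0.0522 kg/m³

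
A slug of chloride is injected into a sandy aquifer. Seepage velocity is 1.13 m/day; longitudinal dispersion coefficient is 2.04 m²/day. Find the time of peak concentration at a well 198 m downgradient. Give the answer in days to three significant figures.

For the 1D instantaneous-source solution, setting ∂C/∂t = 0 at fixed x gives v²t² + 2Dt − x² = 0, so t = (√(D² + v²x²) − D)/v².
√(D² + v²x²) = √(2.04² + 1.13² × 198²) = 223.7; v² = 1.2769.
t = (223.7 − 2.04)/1.2769 = 174 days (vs. the pure-advection estimate x/v = 175 d).

174 days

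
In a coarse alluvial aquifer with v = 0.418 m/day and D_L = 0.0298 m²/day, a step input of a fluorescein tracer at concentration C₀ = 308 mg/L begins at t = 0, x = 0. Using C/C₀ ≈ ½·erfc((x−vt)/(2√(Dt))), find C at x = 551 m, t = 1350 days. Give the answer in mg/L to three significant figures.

287 mg/L

For a continuous step input, C/C₀ ≈ ½·erfc((x−vt)/(2√(Dt))).
vt = 0.418 × 1350 = 564.3 m and 2√(Dt) = 2√(0.0298 × 1350) = 12.69 m.
Argument (x−vt)/(2√(Dt)) = (551 − 564.3)/12.69 = -1.048; ½·erfc(-1.048) = 0.9308.
C = 308 × 0.9308 = 287 mg/L.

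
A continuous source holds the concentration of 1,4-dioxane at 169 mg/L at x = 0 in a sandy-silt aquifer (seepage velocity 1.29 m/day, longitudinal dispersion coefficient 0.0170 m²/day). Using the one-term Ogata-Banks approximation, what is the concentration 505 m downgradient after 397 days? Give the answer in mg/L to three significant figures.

165 mg/L

For a continuous step input, C/C₀ ≈ ½·erfc((x−vt)/(2√(Dt))).
vt = 1.29 × 397 = 512.13 m and 2√(Dt) = 2√(0.0170 × 397) = 5.196 m.
Argument (x−vt)/(2√(Dt)) = (505 − 512.13)/5.196 = -1.372; ½·erfc(-1.372) = 0.9738.
C = 169 × 0.9738 = 165 mg/L.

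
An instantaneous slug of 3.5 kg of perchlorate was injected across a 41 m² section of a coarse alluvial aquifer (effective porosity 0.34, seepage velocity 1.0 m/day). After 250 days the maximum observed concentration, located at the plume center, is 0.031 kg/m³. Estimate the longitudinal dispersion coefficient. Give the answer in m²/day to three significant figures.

0.0209 m²/day

At the plume center C_max = M/(n_e·A·√(4πDt)), so D = M²/(4πt·(n_e·A·C_max)²).
n_e·A·C_max = 0.34 × 41 × 0.031 = 0.4321 kg/m.
D = 3.5²/(4π × 250 × 0.4321²) = 0.0209 m²/day.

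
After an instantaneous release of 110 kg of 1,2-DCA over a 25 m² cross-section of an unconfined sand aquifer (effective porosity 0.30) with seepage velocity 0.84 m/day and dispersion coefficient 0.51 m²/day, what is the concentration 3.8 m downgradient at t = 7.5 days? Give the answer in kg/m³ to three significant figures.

1.41 kg/m³

For an instantaneous plane source, C(x,t) = M/(n_e·A·√(4πDt)) · exp(−(x−vt)²/(4Dt)), with n_e·A the pore (flow) area.
Plume center vt = 0.84 × 7.5 = 6.3 m, so the well at 3.8 m is 2.5 m upgradient of the peak.
√(4πDt) = 6.933 m, giving peak height M/(n_e·A·√(4πDt)) = 110/(0.30 × 25 × 6.933) = 2.115 kg/m³.
(x−vt)²/(4Dt) = (-2.5)²/(4 × 0.51 × 7.5) = 0.4085; exp(−0.4085) = 0.6646.
C = 2.115 × 0.6646 = 1.41 kg/m³.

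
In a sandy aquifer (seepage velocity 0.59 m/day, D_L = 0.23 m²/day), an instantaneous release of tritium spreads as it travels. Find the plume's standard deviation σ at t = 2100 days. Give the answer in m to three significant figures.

Dispersive spreading gives a Gaussian with σ² = 2Dt; advection only shifts the center.
σ = √(2 × 0.23 × 2100) = 31.1 m.

31.1 m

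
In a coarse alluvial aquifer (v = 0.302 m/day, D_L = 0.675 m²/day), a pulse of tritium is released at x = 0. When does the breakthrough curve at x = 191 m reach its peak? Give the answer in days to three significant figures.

625 days

For the 1D instantaneous-source solution, setting ∂C/∂t = 0 at fixed x gives v²t² + 2Dt − x² = 0, so t = (√(D² + v²x²) − D)/v².
√(D² + v²x²) = √(0.675² + 0.302² × 191²) = 57.69; v² = 0.091204.
t = (57.69 − 0.675)/0.091204 = 625 days (vs. the pure-advection estimate x/v = 632 d).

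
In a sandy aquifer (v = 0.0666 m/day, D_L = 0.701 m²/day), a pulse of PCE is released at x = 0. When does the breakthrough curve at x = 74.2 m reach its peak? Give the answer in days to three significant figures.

967 days

For the 1D instantaneous-source solution, setting ∂C/∂t = 0 at fixed x gives v²t² + 2Dt − x² = 0, so t = (√(D² + v²x²) − D)/v².
√(D² + v²x²) = √(0.701² + 0.0666² × 74.2²) = 4.991; v² = 0.00443556.
t = (4.991 − 0.701)/0.00443556 = 967 days (vs. the pure-advection estimate x/v = 1110 d).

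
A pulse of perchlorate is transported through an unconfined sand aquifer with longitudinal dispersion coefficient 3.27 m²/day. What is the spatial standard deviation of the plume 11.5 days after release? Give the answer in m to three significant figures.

Dispersive spreading gives a Gaussian with σ² = 2Dt; advection only shifts the center.
σ = √(2 × 3.27 × 11.5) = 8.67 m.

8.67 m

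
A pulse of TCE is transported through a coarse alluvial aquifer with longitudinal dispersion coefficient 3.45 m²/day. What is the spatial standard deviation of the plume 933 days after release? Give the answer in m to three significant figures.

Dispersive spreading gives a Gaussian with σ² = 2Dt; advection only shifts the center.
σ = √(2 × 3.45 × 933) = 80.2 m.

80.2 m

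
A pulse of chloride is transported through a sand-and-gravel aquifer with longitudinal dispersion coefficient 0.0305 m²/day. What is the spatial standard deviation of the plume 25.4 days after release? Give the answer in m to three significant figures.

1.24 m

Dispersive spreading gives a Gaussian with σ² = 2Dt; advection only shifts the center.
σ = √(2 × 0.0305 × 25.4) = 1.24 m.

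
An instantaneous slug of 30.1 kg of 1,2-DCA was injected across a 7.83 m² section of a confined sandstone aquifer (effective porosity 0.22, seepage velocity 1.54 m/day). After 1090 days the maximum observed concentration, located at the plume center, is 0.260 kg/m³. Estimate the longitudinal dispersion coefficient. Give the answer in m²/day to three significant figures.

At the plume center C_max = M/(n_e·A·√(4πDt)), so D = M²/(4πt·(n_e·A·C_max)²).
n_e·A·C_max = 0.22 × 7.83 × 0.260 = 0.4479 kg/m.
D = 30.1²/(4π × 1090 × 0.4479²) = 0.330 m²/day.

0.330 m²/day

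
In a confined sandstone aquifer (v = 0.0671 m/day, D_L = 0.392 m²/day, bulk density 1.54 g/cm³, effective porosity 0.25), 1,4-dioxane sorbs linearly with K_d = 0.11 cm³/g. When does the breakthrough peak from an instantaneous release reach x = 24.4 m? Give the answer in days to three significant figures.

Retardation factor R = 1 + ρ_b·K_d/n = 1 + 1.54 × 0.11/0.25 = 1.678.
Sorption retards both mechanisms: v_R = v/R = 0.03999 m/day, D_R = D/R = 0.2336 m²/day.
Peak time from v_R²t² + 2D_R t − x² = 0: t = (√(D_R² + v_R²x²) − D_R)/v_R².
√(D_R² + v_R²x²) = √(0.2336² + 0.03999² × 24.4²) = 1.003; v_R² = 0.001599.
t = (1.003 − 0.2336)/0.001599 = 481 days.

481 days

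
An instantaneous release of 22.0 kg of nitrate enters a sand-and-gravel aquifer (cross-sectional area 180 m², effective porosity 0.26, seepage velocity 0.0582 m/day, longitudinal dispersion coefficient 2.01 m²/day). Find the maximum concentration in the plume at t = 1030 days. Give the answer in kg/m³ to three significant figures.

0.00291 kg/m³

The peak of an instantaneous 1D plume sits at x = vt; there the Gaussian factor is 1 and C_max = M/(n_e·A·√(4πDt)), where n_e·A is the pore area the mass is dissolved in.
√(4πDt) = √(4π × 2.01 × 1030) = 161.3 m, so C_max = 22.0/(0.26 × 180 × 161.3) = 0.00291 kg/m³.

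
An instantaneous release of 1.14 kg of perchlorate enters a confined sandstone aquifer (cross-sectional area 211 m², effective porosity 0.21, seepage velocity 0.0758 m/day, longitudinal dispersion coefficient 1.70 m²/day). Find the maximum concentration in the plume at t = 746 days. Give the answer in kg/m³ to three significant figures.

The peak of an instantaneous 1D plume sits at x = vt; there the Gaussian factor is 1 and C_max = M/(n_e·A·√(4πDt)), where n_e·A is the pore area the mass is dissolved in.
√(4πDt) = √(4π × 1.70 × 746) = 126.2 m, so C_max = 1.14/(0.21 × 211 × 126.2) = 0.000204 kg/m³.

0.000204 kg/m³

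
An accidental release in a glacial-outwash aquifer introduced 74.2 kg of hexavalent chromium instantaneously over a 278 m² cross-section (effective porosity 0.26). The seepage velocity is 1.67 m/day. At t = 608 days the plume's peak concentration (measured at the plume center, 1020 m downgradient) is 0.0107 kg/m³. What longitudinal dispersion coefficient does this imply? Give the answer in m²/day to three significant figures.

1.20 m²/day

At the plume center C_max = M/(n_e·A·√(4πDt)), so D = M²/(4πt·(n_e·A·C_max)²).
n_e·A·C_max = 0.26 × 278 × 0.0107 = 0.7734 kg/m.
D = 74.2²/(4π × 608 × 0.7734²) = 1.20 m²/day.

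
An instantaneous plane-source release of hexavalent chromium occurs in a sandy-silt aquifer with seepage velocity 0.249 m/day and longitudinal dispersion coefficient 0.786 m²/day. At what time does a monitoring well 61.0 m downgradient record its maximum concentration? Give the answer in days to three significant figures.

233 days

For the 1D instantaneous-source solution, setting ∂C/∂t = 0 at fixed x gives v²t² + 2Dt − x² = 0, so t = (√(D² + v²x²) − D)/v².
√(D² + v²x²) = √(0.786² + 0.249² × 61.0²) = 15.21; v² = 0.062001.
t = (15.21 − 0.786)/0.062001 = 233 days (vs. the pure-advection estimate x/v = 245 d).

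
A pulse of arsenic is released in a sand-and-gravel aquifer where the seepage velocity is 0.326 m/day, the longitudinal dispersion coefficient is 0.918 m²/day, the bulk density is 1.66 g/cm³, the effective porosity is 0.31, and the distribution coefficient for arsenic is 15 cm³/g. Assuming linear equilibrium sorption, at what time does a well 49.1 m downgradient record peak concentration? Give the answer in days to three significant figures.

11600 days

Retardation factor R = 1 + ρ_b·K_d/n = 1 + 1.66 × 15/0.31 = 81.32.
Sorption retards both mechanisms: v_R = v/R = 0.004009 m/day, D_R = D/R = 0.01129 m²/day.
Peak time from v_R²t² + 2D_R t − x² = 0: t = (√(D_R² + v_R²x²) − D_R)/v_R².
√(D_R² + v_R²x²) = √(0.01129² + 0.004009² × 49.1²) = 0.1972; v_R² = 1.607e-05.
t = (0.1972 − 0.01129)/1.607e-05 = 11600 days.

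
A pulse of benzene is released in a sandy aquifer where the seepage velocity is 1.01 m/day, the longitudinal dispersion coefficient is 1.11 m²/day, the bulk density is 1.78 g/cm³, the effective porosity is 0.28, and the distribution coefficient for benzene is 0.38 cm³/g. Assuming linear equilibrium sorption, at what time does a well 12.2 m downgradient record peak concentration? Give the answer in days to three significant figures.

Retardation factor R = 1 + ρ_b·K_d/n = 1 + 1.78 × 0.38/0.28 = 3.416.
Sorption retards both mechanisms: v_R = v/R = 0.2957 m/day, D_R = D/R = 0.3249 m²/day.
Peak time from v_R²t² + 2D_R t − x² = 0: t = (√(D_R² + v_R²x²) − D_R)/v_R².
√(D_R² + v_R²x²) = √(0.3249² + 0.2957² × 12.2²) = 3.622; v_R² = 0.08744.
t = (3.622 − 0.3249)/0.08744 = 37.7 days.

37.7 days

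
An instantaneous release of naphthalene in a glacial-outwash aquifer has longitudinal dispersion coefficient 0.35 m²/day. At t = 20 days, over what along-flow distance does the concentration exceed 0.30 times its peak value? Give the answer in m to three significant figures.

The plume is Gaussian with σ = √(2Dt) = √(2 × 0.35 × 20) = 3.742 m.
C/C_peak = exp(−Δx²/(2σ²)) = 0.30 ⇒ Δx = σ·√(−2 ln 0.30) = 3.742 × 1.552 = 5.808 m.
Width = 2Δx = 11.6 m.

11.6 m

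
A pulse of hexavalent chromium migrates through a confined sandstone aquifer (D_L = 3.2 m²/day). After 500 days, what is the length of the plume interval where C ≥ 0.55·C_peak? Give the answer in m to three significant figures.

124 m

The plume is Gaussian with σ = √(2Dt) = √(2 × 3.2 × 500) = 56.57 m.
C/C_peak = exp(−Δx²/(2σ²)) = 0.55 ⇒ Δx = σ·√(−2 ln 0.55) = 56.57 × 1.093 = 61.83 m.
Width = 2Δx = 124 m.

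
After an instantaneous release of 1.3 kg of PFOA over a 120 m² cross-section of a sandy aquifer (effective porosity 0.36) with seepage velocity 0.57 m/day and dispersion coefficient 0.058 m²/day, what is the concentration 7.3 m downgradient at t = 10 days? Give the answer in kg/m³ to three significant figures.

For an instantaneous plane source, C(x,t) = M/(n_e·A·√(4πDt)) · exp(−(x−vt)²/(4Dt)), with n_e·A the pore (flow) area.
Plume center vt = 0.57 × 10 = 5.7 m, so the well at 7.3 m is 1.6 m downgradient of the peak.
√(4πDt) = 2.700 m, giving peak height M/(n_e·A·√(4πDt)) = 1.3/(0.36 × 120 × 2.700) = 0.01115 kg/m³.
(x−vt)²/(4Dt) = (1.6)²/(4 × 0.058 × 10) = 1.103; exp(−1.103) = 0.3319.
C = 0.01115 × 0.3319 = 0.00370 kg/m³.

0.00370 kg/m³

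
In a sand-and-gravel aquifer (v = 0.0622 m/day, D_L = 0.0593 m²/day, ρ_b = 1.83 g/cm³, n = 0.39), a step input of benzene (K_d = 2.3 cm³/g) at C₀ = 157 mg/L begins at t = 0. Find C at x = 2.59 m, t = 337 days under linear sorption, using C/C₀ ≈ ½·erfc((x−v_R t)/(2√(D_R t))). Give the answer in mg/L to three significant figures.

Retardation factor R = 1 + ρ_b·K_d/n = 1 + 1.83 × 2.3/0.39 = 11.79.
Sorption retards both mechanisms: v_R = v/R = 0.005276 m/day, D_R = D/R = 0.005030 m²/day.
v_R·t = 0.005276 × 337 = 1.778012 m; 2√(D_R t) = 2.604 m; argument = (2.59 − 1.778012)/2.604 = 0.3118.
C = C₀ × ½·erfc(0.3118) = 157 × 0.3296 = 51.7 mg/L.

51.7 mg/L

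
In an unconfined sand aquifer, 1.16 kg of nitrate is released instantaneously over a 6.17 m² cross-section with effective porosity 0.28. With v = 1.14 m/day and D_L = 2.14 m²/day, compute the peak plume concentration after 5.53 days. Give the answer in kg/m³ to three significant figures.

The peak of an instantaneous 1D plume sits at x = vt; there the Gaussian factor is 1 and C_max = M/(n_e·A·√(4πDt)), where n_e·A is the pore area the mass is dissolved in.
√(4πDt) = √(4π × 2.14 × 5.53) = 12.19 m, so C_max = 1.16/(0.28 × 6.17 × 12.19) = 0.0551 kg/m³.

0.0551 kg/m³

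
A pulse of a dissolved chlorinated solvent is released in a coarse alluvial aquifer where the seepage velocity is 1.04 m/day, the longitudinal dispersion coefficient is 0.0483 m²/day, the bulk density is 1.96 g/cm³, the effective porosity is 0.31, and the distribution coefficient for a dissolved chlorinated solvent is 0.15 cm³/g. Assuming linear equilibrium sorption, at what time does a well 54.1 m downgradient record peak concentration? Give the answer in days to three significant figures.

101 days

Retardation factor R = 1 + ρ_b·K_d/n = 1 + 1.96 × 0.15/0.31 = 1.948.
Sorption retards both mechanisms: v_R = v/R = 0.5339 m/day, D_R = D/R = 0.02479 m²/day.
Peak time from v_R²t² + 2D_R t − x² = 0: t = (√(D_R² + v_R²x²) − D_R)/v_R².
√(D_R² + v_R²x²) = √(0.02479² + 0.5339² × 54.1²) = 28.88; v_R² = 0.2850.
t = (28.88 − 0.02479)/0.2850 = 101 days.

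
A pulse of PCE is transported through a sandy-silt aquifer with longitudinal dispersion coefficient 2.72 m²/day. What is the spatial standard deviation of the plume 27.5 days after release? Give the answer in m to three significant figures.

Dispersive spreading gives a Gaussian with σ² = 2Dt; advection only shifts the center.
σ = √(2 × 2.72 × 27.5) = 12.2 m.

12.2 m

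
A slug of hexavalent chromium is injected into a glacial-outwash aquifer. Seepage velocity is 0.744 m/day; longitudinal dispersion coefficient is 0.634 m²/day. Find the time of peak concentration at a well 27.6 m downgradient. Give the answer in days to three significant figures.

36.0 days

For the 1D instantaneous-source solution, setting ∂C/∂t = 0 at fixed x gives v²t² + 2Dt − x² = 0, so t = (√(D² + v²x²) − D)/v².
√(D² + v²x²) = √(0.634² + 0.744² × 27.6²) = 20.54; v² = 0.553536.
t = (20.54 − 0.634)/0.553536 = 36.0 days (vs. the pure-advection estimate x/v = 37.1 d).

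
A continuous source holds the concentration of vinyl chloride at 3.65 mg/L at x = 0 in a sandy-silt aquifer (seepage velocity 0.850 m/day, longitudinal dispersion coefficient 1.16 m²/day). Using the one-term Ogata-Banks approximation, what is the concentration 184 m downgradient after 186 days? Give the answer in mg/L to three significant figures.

For a continuous step input, C/C₀ ≈ ½·erfc((x−vt)/(2√(Dt))).
vt = 0.850 × 186 = 158.1 m and 2√(Dt) = 2√(1.16 × 186) = 29.38 m.
Argument (x−vt)/(2√(Dt)) = (184 − 158.1)/29.38 = 0.8816; ½·erfc(0.8816) = 0.1062.
C = 3.65 × 0.1062 = 0.388 mg/L.

0.388 mg/L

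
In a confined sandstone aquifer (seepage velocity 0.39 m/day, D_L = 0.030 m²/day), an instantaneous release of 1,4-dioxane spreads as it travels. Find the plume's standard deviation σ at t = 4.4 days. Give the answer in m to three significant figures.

Dispersive spreading gives a Gaussian with σ² = 2Dt; advection only shifts the center.
σ = √(2 × 0.030 × 4.4) = 0.514 m.

0.514 m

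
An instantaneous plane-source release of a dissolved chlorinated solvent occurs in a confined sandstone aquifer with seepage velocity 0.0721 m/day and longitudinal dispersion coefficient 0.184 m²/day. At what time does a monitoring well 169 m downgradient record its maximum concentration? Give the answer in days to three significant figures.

2310 days

For the 1D instantaneous-source solution, setting ∂C/∂t = 0 at fixed x gives v²t² + 2Dt − x² = 0, so t = (√(D² + v²x²) − D)/v².
√(D² + v²x²) = √(0.184² + 0.0721² × 169²) = 12.19; v² = 0.00519841.
t = (12.19 − 0.184)/0.00519841 = 2310 days (vs. the pure-advection estimate x/v = 2340 d).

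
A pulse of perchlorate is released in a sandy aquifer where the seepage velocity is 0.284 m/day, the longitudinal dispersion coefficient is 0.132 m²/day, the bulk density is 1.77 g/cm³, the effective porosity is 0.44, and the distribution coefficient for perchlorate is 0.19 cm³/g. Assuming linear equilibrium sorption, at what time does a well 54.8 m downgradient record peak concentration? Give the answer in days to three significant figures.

338 days

Retardation factor R = 1 + ρ_b·K_d/n = 1 + 1.77 × 0.19/0.44 = 1.764.
Sorption retards both mechanisms: v_R = v/R = 0.1610 m/day, D_R = D/R = 0.07483 m²/day.
Peak time from v_R²t² + 2D_R t − x² = 0: t = (√(D_R² + v_R²x²) − D_R)/v_R².
√(D_R² + v_R²x²) = √(0.07483² + 0.1610² × 54.8²) = 8.823; v_R² = 0.02592.
t = (8.823 − 0.07483)/0.02592 = 338 days.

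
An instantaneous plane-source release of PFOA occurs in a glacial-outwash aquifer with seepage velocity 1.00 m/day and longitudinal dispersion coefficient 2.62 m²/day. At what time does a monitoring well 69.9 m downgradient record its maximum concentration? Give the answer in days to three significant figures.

For the 1D instantaneous-source solution, setting ∂C/∂t = 0 at fixed x gives v²t² + 2Dt − x² = 0, so t = (√(D² + v²x²) − D)/v².
√(D² + v²x²) = √(2.62² + 1.00² × 69.9²) = 69.95; v² = 1.
t = (69.95 − 2.62)/1 = 67.3 days (vs. the pure-advection estimate x/v = 69.9 d).

67.3 days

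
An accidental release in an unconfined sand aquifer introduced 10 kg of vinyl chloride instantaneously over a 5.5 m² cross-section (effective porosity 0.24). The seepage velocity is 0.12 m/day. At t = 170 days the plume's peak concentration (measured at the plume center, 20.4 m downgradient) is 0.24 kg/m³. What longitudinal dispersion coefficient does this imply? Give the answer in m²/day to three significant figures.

0.466 m²/day

At the plume center C_max = M/(n_e·A·√(4πDt)), so D = M²/(4πt·(n_e·A·C_max)²).
n_e·A·C_max = 0.24 × 5.5 × 0.24 = 0.3168 kg/m.
D = 10²/(4π × 170 × 0.3168²) = 0.466 m²/day.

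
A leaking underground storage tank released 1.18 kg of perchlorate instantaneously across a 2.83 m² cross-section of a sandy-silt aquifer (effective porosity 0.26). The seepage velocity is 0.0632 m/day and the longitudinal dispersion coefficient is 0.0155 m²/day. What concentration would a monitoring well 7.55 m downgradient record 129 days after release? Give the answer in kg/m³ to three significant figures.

0.306 kg/m³

For an instantaneous plane source, C(x,t) = M/(n_e·A·√(4πDt)) · exp(−(x−vt)²/(4Dt)), with n_e·A the pore (flow) area.
Plume center vt = 0.0632 × 129 = 8.1528 m, so the well at 7.55 m is 0.6028 m upgradient of the peak.
√(4πDt) = 5.013 m, giving peak height M/(n_e·A·√(4πDt)) = 1.18/(0.26 × 2.83 × 5.013) = 0.3199 kg/m³.
(x−vt)²/(4Dt) = (-0.6028)²/(4 × 0.0155 × 129) = 0.04543; exp(−0.04543) = 0.9556.
C = 0.3199 × 0.9556 = 0.306 kg/m³.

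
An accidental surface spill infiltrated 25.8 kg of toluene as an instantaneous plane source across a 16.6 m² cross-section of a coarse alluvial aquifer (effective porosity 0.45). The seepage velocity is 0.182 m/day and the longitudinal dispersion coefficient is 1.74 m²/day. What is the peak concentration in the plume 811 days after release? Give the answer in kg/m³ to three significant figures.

0.0259 kg/m³

The peak of an instantaneous 1D plume sits at x = vt; there the Gaussian factor is 1 and C_max = M/(n_e·A·√(4πDt)), where n_e·A is the pore area the mass is dissolved in.
√(4πDt) = √(4π × 1.74 × 811) = 133.2 m, so C_max = 25.8/(0.45 × 16.6 × 133.2) = 0.0259 kg/m³.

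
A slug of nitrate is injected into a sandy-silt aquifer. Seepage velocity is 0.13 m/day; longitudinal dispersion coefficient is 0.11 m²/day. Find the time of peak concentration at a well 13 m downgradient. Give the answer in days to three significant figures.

For the 1D instantaneous-source solution, setting ∂C/∂t = 0 at fixed x gives v²t² + 2Dt − x² = 0, so t = (√(D² + v²x²) − D)/v².
√(D² + v²x²) = √(0.11² + 0.13² × 13²) = 1.694; v² = 0.0169.
t = (1.694 − 0.11)/0.0169 = 93.7 days (vs. the pure-advection estimate x/v = 100 d).

93.7 days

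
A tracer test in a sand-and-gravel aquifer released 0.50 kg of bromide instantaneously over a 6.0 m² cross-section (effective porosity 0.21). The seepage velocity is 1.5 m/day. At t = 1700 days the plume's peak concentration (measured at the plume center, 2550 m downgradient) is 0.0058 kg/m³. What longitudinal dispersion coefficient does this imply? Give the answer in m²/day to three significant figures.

0.219 m²/day

At the plume center C_max = M/(n_e·A·√(4πDt)), so D = M²/(4πt·(n_e·A·C_max)²).
n_e·A·C_max = 0.21 × 6.0 × 0.0058 = 0.007308 kg/m.
D = 0.50²/(4π × 1700 × 0.007308²) = 0.219 m²/day.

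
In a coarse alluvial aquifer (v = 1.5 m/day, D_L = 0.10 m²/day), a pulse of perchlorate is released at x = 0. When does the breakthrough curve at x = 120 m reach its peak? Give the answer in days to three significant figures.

80.0 days

For the 1D instantaneous-source solution, setting ∂C/∂t = 0 at fixed x gives v²t² + 2Dt − x² = 0, so t = (√(D² + v²x²) − D)/v².
√(D² + v²x²) = √(0.10² + 1.5² × 120²) = 180.0; v² = 2.25.
t = (180.0 − 0.10)/2.25 = 80.0 days (vs. the pure-advection estimate x/v = 80.0 d).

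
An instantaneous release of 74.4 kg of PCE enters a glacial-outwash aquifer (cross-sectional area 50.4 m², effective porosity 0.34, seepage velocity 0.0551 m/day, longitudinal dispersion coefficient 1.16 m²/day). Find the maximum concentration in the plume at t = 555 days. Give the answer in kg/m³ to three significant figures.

The peak of an instantaneous 1D plume sits at x = vt; there the Gaussian factor is 1 and C_max = M/(n_e·A·√(4πDt)), where n_e·A is the pore area the mass is dissolved in.
√(4πDt) = √(4π × 1.16 × 555) = 89.95 m, so C_max = 74.4/(0.34 × 50.4 × 89.95) = 0.0483 kg/m³.

0.0483 kg/m³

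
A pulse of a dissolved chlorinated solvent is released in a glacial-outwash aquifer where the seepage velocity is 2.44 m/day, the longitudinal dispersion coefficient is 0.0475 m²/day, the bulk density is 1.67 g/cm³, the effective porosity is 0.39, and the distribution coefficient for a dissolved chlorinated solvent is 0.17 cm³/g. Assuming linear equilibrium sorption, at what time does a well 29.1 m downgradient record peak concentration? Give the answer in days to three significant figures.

Retardation factor R = 1 + ρ_b·K_d/n = 1 + 1.67 × 0.17/0.39 = 1.728.
Sorption retards both mechanisms: v_R = v/R = 1.412 m/day, D_R = D/R = 0.02749 m²/day.
Peak time from v_R²t² + 2D_R t − x² = 0: t = (√(D_R² + v_R²x²) − D_R)/v_R².
√(D_R² + v_R²x²) = √(0.02749² + 1.412² × 29.1²) = 41.09; v_R² = 1.994.
t = (41.09 − 0.02749)/1.994 = 20.6 days.

20.6 days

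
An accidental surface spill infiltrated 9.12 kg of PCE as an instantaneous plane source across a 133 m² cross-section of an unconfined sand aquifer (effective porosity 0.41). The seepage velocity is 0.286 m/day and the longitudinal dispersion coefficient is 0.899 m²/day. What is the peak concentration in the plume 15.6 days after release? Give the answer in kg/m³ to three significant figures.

0.0126 kg/m³

The peak of an instantaneous 1D plume sits at x = vt; there the Gaussian factor is 1 and C_max = M/(n_e·A·√(4πDt)), where n_e·A is the pore area the mass is dissolved in.
√(4πDt) = √(4π × 0.899 × 15.6) = 13.28 m, so C_max = 9.12/(0.41 × 133 × 13.28) = 0.0126 kg/m³.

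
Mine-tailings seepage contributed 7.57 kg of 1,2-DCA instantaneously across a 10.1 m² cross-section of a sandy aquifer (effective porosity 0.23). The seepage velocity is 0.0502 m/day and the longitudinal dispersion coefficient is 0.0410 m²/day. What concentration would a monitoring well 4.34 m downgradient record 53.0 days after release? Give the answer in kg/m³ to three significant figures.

For an instantaneous plane source, C(x,t) = M/(n_e·A·√(4πDt)) · exp(−(x−vt)²/(4Dt)), with n_e·A the pore (flow) area.
Plume center vt = 0.0502 × 53.0 = 2.6606 m, so the well at 4.34 m is 1.6794 m downgradient of the peak.
√(4πDt) = 5.226 m, giving peak height M/(n_e·A·√(4πDt)) = 7.57/(0.23 × 10.1 × 5.226) = 0.6236 kg/m³.
(x−vt)²/(4Dt) = (1.6794)²/(4 × 0.0410 × 53.0) = 0.3245; exp(−0.3245) = 0.7229.
C = 0.6236 × 0.7229 = 0.451 kg/m³.

0.451 kg/m³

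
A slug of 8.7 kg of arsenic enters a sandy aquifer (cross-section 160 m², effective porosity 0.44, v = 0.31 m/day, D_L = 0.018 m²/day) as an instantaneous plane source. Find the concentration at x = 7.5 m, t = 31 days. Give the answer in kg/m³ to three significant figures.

For an instantaneous plane source, C(x,t) = M/(n_e·A·√(4πDt)) · exp(−(x−vt)²/(4Dt)), with n_e·A the pore (flow) area.
Plume center vt = 0.31 × 31 = 9.61 m, so the well at 7.5 m is 2.11 m upgradient of the peak.
√(4πDt) = 2.648 m, giving peak height M/(n_e·A·√(4πDt)) = 8.7/(0.44 × 160 × 2.648) = 0.04667 kg/m³.
(x−vt)²/(4Dt) = (-2.11)²/(4 × 0.018 × 31) = 1.995; exp(−1.995) = 0.1360.
C = 0.04667 × 0.1360 = 0.00635 kg/m³.

0.00635 kg/m³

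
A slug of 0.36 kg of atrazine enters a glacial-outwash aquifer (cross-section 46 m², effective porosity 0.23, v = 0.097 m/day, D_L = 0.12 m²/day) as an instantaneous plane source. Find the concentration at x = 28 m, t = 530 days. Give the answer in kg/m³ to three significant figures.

0.000140 kg/m³

For an instantaneous plane source, C(x,t) = M/(n_e·A·√(4πDt)) · exp(−(x−vt)²/(4Dt)), with n_e·A the pore (flow) area.
Plume center vt = 0.097 × 530 = 51.41 m, so the well at 28 m is 23.41 m upgradient of the peak.
√(4πDt) = 28.27 m, giving peak height M/(n_e·A·√(4πDt)) = 0.36/(0.23 × 46 × 28.27) = 0.001204 kg/m³.
(x−vt)²/(4Dt) = (-23.41)²/(4 × 0.12 × 530) = 2.154; exp(−2.154) = 0.1160.
C = 0.001204 × 0.1160 = 0.000140 kg/m³.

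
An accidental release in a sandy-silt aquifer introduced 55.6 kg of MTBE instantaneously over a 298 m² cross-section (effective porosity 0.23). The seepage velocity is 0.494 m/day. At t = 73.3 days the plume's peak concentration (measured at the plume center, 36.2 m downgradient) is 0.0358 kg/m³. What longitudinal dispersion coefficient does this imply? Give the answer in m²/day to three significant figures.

0.557 m²/day

At the plume center C_max = M/(n_e·A·√(4πDt)), so D = M²/(4πt·(n_e·A·C_max)²).
n_e·A·C_max = 0.23 × 298 × 0.0358 = 2.454 kg/m.
D = 55.6²/(4π × 73.3 × 2.454²) = 0.557 m²/day.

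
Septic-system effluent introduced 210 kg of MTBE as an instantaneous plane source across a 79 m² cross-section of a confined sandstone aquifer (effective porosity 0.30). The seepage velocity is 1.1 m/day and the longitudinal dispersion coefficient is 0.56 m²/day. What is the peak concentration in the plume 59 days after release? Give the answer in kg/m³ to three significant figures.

The peak of an instantaneous 1D plume sits at x = vt; there the Gaussian factor is 1 and C_max = M/(n_e·A·√(4πDt)), where n_e·A is the pore area the mass is dissolved in.
√(4πDt) = √(4π × 0.56 × 59) = 20.38 m, so C_max = 210/(0.30 × 79 × 20.38) = 0.435 kg/m³.

0.435 kg/m³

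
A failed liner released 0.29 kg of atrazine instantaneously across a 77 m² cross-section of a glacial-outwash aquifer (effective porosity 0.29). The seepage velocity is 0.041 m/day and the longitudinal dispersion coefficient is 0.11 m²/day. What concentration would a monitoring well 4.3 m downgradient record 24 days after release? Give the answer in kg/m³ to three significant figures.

0.000796 kg/m³

For an instantaneous plane source, C(x,t) = M/(n_e·A·√(4πDt)) · exp(−(x−vt)²/(4Dt)), with n_e·A the pore (flow) area.
Plume center vt = 0.041 × 24 = 0.984 m, so the well at 4.3 m is 3.316 m downgradient of the peak.
√(4πDt) = 5.760 m, giving peak height M/(n_e·A·√(4πDt)) = 0.29/(0.29 × 77 × 5.760) = 0.002255 kg/m³.
(x−vt)²/(4Dt) = (3.316)²/(4 × 0.11 × 24) = 1.041; exp(−1.041) = 0.3531.
C = 0.002255 × 0.3531 = 0.000796 kg/m³.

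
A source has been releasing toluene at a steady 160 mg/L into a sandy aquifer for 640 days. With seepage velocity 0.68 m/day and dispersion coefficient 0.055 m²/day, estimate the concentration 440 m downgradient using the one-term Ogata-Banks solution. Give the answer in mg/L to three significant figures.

45.4 mg/L

For a continuous step input, C/C₀ ≈ ½·erfc((x−vt)/(2√(Dt))).
vt = 0.68 × 640 = 435.2 m and 2√(Dt) = 2√(0.055 × 640) = 11.87 m.
Argument (x−vt)/(2√(Dt)) = (440 − 435.2)/11.87 = 0.4044; ½·erfc(0.4044) = 0.2837.
C = 160 × 0.2837 = 45.4 mg/L.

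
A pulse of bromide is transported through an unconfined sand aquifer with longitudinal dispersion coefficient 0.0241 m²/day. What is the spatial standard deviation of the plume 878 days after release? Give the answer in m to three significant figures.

Dispersive spreading gives a Gaussian with σ² = 2Dt; advection only shifts the center.
σ = √(2 × 0.0241 × 878) = 6.51 m.

6.51 m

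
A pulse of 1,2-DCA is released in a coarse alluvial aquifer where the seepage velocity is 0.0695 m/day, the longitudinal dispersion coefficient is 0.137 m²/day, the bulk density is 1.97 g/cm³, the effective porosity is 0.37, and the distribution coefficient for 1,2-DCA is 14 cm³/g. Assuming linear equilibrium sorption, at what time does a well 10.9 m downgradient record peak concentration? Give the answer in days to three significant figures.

Retardation factor R = 1 + ρ_b·K_d/n = 1 + 1.97 × 14/0.37 = 75.54.
Sorption retards both mechanisms: v_R = v/R = 0.0009200 m/day, D_R = D/R = 0.001814 m²/day.
Peak time from v_R²t² + 2D_R t − x² = 0: t = (√(D_R² + v_R²x²) − D_R)/v_R².
√(D_R² + v_R²x²) = √(0.001814² + 0.0009200² × 10.9²) = 0.01019; v_R² = 8.464e-07.
t = (0.01019 − 0.001814)/8.464e-07 = 9900 days.

9900 days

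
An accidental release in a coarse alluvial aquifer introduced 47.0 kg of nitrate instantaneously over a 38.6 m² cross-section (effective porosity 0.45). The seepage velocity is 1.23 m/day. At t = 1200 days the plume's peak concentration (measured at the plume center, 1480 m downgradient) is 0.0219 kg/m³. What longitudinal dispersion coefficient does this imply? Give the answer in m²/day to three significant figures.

At the plume center C_max = M/(n_e·A·√(4πDt)), so D = M²/(4πt·(n_e·A·C_max)²).
n_e·A·C_max = 0.45 × 38.6 × 0.0219 = 0.3804 kg/m.
D = 47.0²/(4π × 1200 × 0.3804²) = 1.01 m²/day.

1.01 m²/day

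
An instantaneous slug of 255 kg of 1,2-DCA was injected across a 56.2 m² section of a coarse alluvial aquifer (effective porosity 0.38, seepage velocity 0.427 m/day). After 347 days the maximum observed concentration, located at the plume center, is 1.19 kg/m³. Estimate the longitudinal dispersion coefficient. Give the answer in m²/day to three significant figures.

At the plume center C_max = M/(n_e·A·√(4πDt)), so D = M²/(4πt·(n_e·A·C_max)²).
n_e·A·C_max = 0.38 × 56.2 × 1.19 = 25.41 kg/m.
D = 255²/(4π × 347 × 25.41²) = 0.0231 m²/day.

0.0231 m²/day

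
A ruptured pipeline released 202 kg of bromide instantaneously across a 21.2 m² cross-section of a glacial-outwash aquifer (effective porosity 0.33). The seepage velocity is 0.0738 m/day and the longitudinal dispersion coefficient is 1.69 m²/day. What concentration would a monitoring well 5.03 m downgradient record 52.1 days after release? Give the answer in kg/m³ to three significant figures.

0.865 kg/m³

For an instantaneous plane source, C(x,t) = M/(n_e·A·√(4πDt)) · exp(−(x−vt)²/(4Dt)), with n_e·A the pore (flow) area.
Plume center vt = 0.0738 × 52.1 = 3.84498 m, so the well at 5.03 m is 1.18502 m downgradient of the peak.
√(4πDt) = 33.26 m, giving peak height M/(n_e·A·√(4πDt)) = 202/(0.33 × 21.2 × 33.26) = 0.8681 kg/m³.
(x−vt)²/(4Dt) = (1.18502)²/(4 × 1.69 × 52.1) = 0.003987; exp(−0.003987) = 0.9960.
C = 0.8681 × 0.9960 = 0.865 kg/m³.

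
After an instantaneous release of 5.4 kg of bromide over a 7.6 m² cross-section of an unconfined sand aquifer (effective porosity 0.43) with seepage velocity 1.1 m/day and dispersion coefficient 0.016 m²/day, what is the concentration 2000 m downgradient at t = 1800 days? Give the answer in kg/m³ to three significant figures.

For an instantaneous plane source, C(x,t) = M/(n_e·A·√(4πDt)) · exp(−(x−vt)²/(4Dt)), with n_e·A the pore (flow) area.
Plume center vt = 1.1 × 1800 = 1980 m, so the well at 2000 m is 20 m downgradient of the peak.
√(4πDt) = 19.02 m, giving peak height M/(n_e·A·√(4πDt)) = 5.4/(0.43 × 7.6 × 19.02) = 0.08688 kg/m³.
(x−vt)²/(4Dt) = (20)²/(4 × 0.016 × 1800) = 3.472; exp(−3.472) = 0.03105.
C = 0.08688 × 0.03105 = 0.00270 kg/m³.

0.00270 kg/m³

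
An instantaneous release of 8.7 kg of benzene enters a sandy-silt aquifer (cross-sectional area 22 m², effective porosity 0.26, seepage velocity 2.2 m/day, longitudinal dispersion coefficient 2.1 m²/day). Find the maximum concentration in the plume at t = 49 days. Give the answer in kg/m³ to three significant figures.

0.0423 kg/m³

The peak of an instantaneous 1D plume sits at x = vt; there the Gaussian factor is 1 and C_max = M/(n_e·A·√(4πDt)), where n_e·A is the pore area the mass is dissolved in.
√(4πDt) = √(4π × 2.1 × 49) = 35.96 m, so C_max = 8.7/(0.26 × 22 × 35.96) = 0.0423 kg/m³.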